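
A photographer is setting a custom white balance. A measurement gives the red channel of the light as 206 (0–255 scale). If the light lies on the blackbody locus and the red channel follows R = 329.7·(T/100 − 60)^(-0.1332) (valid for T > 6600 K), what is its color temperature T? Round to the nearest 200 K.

(t − 60)^(-0.1332) = 206/329.7 = 0.62481.
t − 60 = 0.62481^(1/-0.1332) = 0.62481^(-7.508) = 34.152, so t = 94.152.
T = 100·t = 9415 K → 9400 K to the nearest 200 K.

9400 K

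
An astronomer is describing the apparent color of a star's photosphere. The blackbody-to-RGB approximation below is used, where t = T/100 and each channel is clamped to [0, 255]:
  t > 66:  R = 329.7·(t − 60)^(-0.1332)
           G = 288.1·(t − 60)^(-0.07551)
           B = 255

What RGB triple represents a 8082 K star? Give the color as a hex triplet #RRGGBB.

#DCE5FF

t = 8082/100 = 80.82; the t > 66 branch applies.
R = 329.7·(80.82 − 60)^(-0.1332) = 329.7·20.82^(-0.1332) = 329.7·0.66739 = 220.038.
G = 288.1·(80.82 − 60)^(-0.07551) = 288.1·20.82^(-0.07551) = 288.1·0.79514 = 229.079.
B = 255 by definition for t > 66.
Rounded: (220, 229, 255).
In hex: #DCE5FF.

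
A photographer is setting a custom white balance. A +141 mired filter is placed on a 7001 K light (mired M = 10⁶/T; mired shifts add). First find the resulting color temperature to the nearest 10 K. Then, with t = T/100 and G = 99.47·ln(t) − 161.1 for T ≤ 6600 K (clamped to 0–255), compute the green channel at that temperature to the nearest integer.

M_in = 10⁶/7001 = 142.84; M_out = 142.84 + (+141) = 283.84.
T_out = 10⁶/283.84 = 3523.2 K → 3520 K; t = 35.2.
G = 99.47·ln 35.2 − 161.1 = 99.47·3.5610 − 161.1 = 193.117.
Rounded: 193.

193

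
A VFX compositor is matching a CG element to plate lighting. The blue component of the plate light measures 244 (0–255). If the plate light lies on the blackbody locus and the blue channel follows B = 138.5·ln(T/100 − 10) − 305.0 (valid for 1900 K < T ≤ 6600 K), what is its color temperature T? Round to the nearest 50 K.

6250 K

ln(t − 10) = (244 + 305.0) / 138.5 = 3.9639.
t − 10 = e^3.9639 = 52.662, so t = 62.662.
T = 100·t = 6266 K → 6250 K to the nearest 50 K.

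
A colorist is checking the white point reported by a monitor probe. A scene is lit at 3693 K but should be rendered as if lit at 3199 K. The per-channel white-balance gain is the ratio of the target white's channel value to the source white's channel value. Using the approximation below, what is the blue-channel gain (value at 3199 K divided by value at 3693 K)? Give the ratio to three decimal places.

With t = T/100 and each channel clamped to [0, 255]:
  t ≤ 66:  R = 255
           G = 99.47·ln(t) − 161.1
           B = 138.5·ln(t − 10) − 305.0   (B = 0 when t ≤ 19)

0.814

At 3693 K (t = 36.93):
  B = 138.5·ln(36.93 − 10) − 305.0 = 138.5·ln 26.93 − 305.0 = 138.5·3.2932 − 305.0 = 151.114.
At 3199 K (t = 31.99):
  B = 138.5·ln(31.99 − 10) − 305.0 = 138.5·ln 21.99 − 305.0 = 138.5·3.0906 − 305.0 = 123.046.
Gain = 123.046 / 151.114 = 0.8143 → 0.814.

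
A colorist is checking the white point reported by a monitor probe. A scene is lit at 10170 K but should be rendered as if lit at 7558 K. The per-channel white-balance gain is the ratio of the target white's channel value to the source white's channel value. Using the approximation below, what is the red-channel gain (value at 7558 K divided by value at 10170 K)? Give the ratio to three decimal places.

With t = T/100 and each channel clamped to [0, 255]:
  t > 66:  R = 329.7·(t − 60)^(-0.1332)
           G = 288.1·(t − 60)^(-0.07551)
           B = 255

1.140

At 10170 K (t = 101.7):
  R = 329.7·(101.7 − 60)^(-0.1332) = 329.7·41.7^(-0.1332) = 329.7·0.60841 = 200.593.
At 7558 K (t = 75.58):
  R = 329.7·(75.58 − 60)^(-0.1332) = 329.7·15.58^(-0.1332) = 329.7·0.69367 = 228.701.
Gain = 228.701 / 200.593 = 1.1401 → 1.140.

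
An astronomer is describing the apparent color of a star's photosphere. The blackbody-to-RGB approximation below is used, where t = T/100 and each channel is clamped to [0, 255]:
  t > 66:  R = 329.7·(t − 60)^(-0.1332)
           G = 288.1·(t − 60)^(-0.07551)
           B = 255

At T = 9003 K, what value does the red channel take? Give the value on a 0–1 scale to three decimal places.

0.822

t = 9003/100 = 90.03; the t > 66 branch applies.
R = 329.7·(90.03 − 60)^(-0.1332) = 329.7·30.03^(-0.1332) = 329.7·0.63561 = 209.560.
On a 0–1 scale: 209.560/255 = 0.8218 → 0.822.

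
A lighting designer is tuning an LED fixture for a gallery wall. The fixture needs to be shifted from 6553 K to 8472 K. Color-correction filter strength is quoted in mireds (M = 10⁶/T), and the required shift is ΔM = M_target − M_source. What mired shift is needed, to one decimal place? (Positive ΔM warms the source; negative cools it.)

M_source = 10⁶/6553 = 152.602; M_target = 10⁶/8472 = 118.036.
ΔM = 118.036 − 152.602 = -34.566 → -34.6 mireds, a cooling shift.

-34.6 mireds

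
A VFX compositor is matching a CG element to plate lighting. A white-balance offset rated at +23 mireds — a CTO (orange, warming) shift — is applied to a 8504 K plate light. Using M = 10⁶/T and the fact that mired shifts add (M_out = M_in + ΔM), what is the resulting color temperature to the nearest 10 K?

M_in = 10⁶/8504 = 117.59 mireds.
M_out = 117.59 + (+23) = 140.59 mireds.
T_out = 10⁶/140.59 = 7112.8 K → 7110 K.

7110 K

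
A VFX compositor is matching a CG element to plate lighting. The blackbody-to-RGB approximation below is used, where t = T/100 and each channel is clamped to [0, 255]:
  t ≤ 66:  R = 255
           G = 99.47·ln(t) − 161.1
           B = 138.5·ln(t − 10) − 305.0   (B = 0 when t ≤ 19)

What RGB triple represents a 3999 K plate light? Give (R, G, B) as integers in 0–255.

(255, 206, 166)

t = 3999/100 = 39.99; the t ≤ 66 branch applies.
R = 255 by definition for t ≤ 66.
G = 99.47·ln 39.99 − 161.1 = 99.47·3.6886 − 161.1 = 205.808.
B = 138.5·ln(39.99 − 10) − 305.0 = 138.5·ln 29.99 − 305.0 = 138.5·3.4009 − 305.0 = 166.020.
Rounded: (255, 206, 166).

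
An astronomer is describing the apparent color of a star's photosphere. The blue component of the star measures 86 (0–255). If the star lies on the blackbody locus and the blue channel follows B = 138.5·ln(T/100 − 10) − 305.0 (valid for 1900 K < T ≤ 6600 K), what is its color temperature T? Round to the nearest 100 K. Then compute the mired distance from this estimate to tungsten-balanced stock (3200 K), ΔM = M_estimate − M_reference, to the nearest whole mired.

ln(t − 10) = (86 + 305.0) / 138.5 = 2.8231.
t − 10 = e^2.8231 = 16.829, so t = 26.829.
T = 100·t = 2683 K → 2700 K to the nearest 100 K.
M_estimate = 10⁶/2700 = 370.37; M_reference = 10⁶/3200 = 312.50.
ΔM = 370.37 − 312.50 = 57.87 → +58 mireds.

+58 mireds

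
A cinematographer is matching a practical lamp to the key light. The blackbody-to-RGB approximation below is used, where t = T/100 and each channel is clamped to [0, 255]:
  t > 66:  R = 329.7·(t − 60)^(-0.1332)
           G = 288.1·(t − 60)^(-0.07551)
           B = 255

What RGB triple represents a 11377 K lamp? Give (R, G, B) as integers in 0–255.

t = 11377/100 = 113.77; the t > 66 branch applies.
R = 329.7·(113.77 − 60)^(-0.1332) = 329.7·53.77^(-0.1332) = 329.7·0.58816 = 193.915.
G = 288.1·(113.77 − 60)^(-0.07551) = 288.1·53.77^(-0.07551) = 288.1·0.74016 = 213.241.
B = 255 by definition for t > 66.
Rounded: (194, 213, 255).

(194, 213, 255)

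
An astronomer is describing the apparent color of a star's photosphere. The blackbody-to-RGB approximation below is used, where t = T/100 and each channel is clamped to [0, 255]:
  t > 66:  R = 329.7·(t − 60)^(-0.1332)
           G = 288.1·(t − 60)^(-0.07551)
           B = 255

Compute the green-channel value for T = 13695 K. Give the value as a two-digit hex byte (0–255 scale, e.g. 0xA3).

0xD0

t = 13695/100 = 136.95; the t > 66 branch applies.
G = 288.1·(136.95 − 60)^(-0.07551) = 288.1·76.95^(-0.07551) = 288.1·0.72040 = 207.547.
Rounded: 208; in hex, 0xD0.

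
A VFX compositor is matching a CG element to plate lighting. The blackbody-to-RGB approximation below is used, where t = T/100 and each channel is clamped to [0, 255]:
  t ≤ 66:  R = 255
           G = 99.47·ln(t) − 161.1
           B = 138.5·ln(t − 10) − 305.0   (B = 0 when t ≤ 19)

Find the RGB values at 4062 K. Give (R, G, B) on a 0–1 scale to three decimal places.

(1.000, 0.813, 0.662)

t = 4062/100 = 40.62; the t ≤ 66 branch applies.
R = 255 by definition for t ≤ 66.
G = 99.47·ln 40.62 − 161.1 = 99.47·3.7043 − 161.1 = 207.363.
B = 138.5·ln(40.62 − 10) − 305.0 = 138.5·ln 30.62 − 305.0 = 138.5·3.4217 − 305.0 = 168.899.
Dividing each by 255: (1.0000, 0.8132, 0.6623) → (1.000, 0.813, 0.662).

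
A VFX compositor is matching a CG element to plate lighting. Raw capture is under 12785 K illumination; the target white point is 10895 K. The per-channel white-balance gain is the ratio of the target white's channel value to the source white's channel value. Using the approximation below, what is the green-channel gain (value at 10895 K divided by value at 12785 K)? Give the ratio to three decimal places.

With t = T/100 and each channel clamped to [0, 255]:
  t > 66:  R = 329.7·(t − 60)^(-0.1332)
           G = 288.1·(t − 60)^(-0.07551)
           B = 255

At 12785 K (t = 127.85):
  G = 288.1·(127.85 − 60)^(-0.07551) = 288.1·67.85^(-0.07551) = 288.1·0.72728 = 209.528.
At 10895 K (t = 108.95):
  G = 288.1·(108.95 − 60)^(-0.07551) = 288.1·48.95^(-0.07551) = 288.1·0.74543 = 214.758.
Gain = 214.758 / 209.528 = 1.0250 → 1.025.

1.025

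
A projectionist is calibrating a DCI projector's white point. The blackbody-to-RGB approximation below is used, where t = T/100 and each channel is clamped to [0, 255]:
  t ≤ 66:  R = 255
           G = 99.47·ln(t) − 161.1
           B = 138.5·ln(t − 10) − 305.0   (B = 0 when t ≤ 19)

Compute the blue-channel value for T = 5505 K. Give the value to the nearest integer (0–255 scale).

t = 5505/100 = 55.05; the t ≤ 66 branch applies.
B = 138.5·ln(55.05 − 10) − 305.0 = 138.5·ln 45.05 − 305.0 = 138.5·3.8078 − 305.0 = 222.377.
Rounded: 222.

222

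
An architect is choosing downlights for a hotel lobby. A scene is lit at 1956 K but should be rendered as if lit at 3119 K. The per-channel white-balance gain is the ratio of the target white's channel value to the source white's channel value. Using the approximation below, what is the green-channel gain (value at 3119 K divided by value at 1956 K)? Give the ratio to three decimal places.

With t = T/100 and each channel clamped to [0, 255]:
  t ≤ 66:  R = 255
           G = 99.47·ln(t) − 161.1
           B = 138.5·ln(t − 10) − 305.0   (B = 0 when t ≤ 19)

1.345

At 1956 K (t = 19.56):
  G = 99.47·ln 19.56 − 161.1 = 99.47·2.9735 − 161.1 = 134.673.
At 3119 K (t = 31.19):
  G = 99.47·ln 31.19 − 161.1 = 99.47·3.4401 − 161.1 = 181.087.
Gain = 181.087 / 134.673 = 1.3446 → 1.345.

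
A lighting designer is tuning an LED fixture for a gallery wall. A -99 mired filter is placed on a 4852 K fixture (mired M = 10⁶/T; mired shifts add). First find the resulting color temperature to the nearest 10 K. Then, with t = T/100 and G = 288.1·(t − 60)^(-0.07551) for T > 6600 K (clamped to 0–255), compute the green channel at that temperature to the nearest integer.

M_in = 10⁶/4852 = 206.10; M_out = 206.10 + (-99) = 107.10.
T_out = 10⁶/107.10 = 9337.0 K → 9340 K; t = 93.4.
G = 288.1·(93.4 − 60)^(-0.07551) = 288.1·33.4^(-0.07551) = 288.1·0.76726 = 221.047.
Rounded: 221.

221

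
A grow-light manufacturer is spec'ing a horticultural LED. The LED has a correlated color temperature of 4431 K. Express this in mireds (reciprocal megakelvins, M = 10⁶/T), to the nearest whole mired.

226 mireds

M = 10⁶ / 4431 = 225.683 → 226 mireds.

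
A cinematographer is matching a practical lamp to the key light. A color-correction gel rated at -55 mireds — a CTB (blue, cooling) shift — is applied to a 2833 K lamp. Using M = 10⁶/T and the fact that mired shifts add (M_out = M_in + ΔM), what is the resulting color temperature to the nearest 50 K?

M_in = 10⁶/2833 = 352.98 mireds.
M_out = 352.98 + (-55) = 297.98 mireds.
T_out = 10⁶/297.98 = 3355.9 K → 3350 K.

3350 K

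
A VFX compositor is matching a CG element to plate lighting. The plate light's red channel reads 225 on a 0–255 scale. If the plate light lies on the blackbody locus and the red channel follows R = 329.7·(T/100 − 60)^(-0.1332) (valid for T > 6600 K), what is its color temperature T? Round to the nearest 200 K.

(t − 60)^(-0.1332) = 225/329.7 = 0.68244.
t − 60 = 0.68244^(1/-0.1332) = 0.68244^(-7.508) = 17.610, so t = 77.610.
T = 100·t = 7761 K → 7800 K to the nearest 200 K.

7800 K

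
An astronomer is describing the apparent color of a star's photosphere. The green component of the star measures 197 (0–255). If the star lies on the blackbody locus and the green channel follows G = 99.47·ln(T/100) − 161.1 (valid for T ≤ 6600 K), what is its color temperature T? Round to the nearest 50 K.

ln t = (197 + 161.1) / 99.47 = 3.6001.
t = e^3.6001 = 36.601.
T = 100·t = 3660 K → 3650 K to the nearest 50 K.

3650 K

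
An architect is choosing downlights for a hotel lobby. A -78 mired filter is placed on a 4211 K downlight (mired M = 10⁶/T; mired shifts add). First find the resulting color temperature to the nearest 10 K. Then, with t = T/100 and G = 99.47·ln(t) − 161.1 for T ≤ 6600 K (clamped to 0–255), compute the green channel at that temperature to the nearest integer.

251

M_in = 10⁶/4211 = 237.47; M_out = 237.47 + (-78) = 159.47.
T_out = 10⁶/159.47 = 6270.6 K → 6270 K; t = 62.7.
G = 99.47·ln 62.7 − 161.1 = 99.47·4.1384 − 161.1 = 250.543.
Rounded: 251.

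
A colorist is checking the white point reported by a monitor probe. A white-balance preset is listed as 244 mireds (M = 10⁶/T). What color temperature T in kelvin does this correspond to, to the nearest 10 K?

T = 10⁶ / 244 = 4098.36 K → 4100 K.

4100 K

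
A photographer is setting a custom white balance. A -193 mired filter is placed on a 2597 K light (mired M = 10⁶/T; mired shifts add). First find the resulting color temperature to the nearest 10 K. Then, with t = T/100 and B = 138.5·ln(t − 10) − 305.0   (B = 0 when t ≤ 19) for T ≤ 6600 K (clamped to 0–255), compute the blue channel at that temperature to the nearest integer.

213

M_in = 10⁶/2597 = 385.06; M_out = 385.06 + (-193) = 192.06.
T_out = 10⁶/192.06 = 5206.7 K → 5210 K; t = 52.1.
B = 138.5·ln(52.1 − 10) − 305.0 = 138.5·ln 42.1 − 305.0 = 138.5·3.7400 − 305.0 = 212.997.
Rounded: 213.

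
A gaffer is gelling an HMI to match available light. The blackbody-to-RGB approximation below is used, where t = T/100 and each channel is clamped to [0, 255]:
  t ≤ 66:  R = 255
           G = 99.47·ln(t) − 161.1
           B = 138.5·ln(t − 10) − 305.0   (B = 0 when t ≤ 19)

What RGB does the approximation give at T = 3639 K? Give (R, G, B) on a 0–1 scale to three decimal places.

t = 3639/100 = 36.39; the t ≤ 66 branch applies.
R = 255 by definition for t ≤ 66.
G = 99.47·ln 36.39 − 161.1 = 99.47·3.5943 − 161.1 = 196.424.
B = 138.5·ln(36.39 − 10) − 305.0 = 138.5·ln 26.39 − 305.0 = 138.5·3.2730 − 305.0 = 148.308.
Dividing each by 255: (1.0000, 0.7703, 0.5816) → (1.000, 0.770, 0.582).

(1.000, 0.770, 0.582)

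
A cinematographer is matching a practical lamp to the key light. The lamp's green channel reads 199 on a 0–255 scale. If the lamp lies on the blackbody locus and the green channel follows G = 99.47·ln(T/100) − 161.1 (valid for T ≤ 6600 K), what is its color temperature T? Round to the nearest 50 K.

ln t = (199 + 161.1) / 99.47 = 3.6202.
t = e^3.6202 = 37.345.
T = 100·t = 3734 K → 3750 K to the nearest 50 K.

3750 K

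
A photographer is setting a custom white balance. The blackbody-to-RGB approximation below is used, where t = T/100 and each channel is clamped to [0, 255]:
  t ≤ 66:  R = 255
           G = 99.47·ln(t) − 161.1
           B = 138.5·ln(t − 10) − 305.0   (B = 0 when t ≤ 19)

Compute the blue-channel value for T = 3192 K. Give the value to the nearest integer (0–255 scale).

t = 3192/100 = 31.92; the t ≤ 66 branch applies.
B = 138.5·ln(31.92 − 10) − 305.0 = 138.5·ln 21.92 − 305.0 = 138.5·3.0874 − 305.0 = 122.605.
Rounded: 123.

123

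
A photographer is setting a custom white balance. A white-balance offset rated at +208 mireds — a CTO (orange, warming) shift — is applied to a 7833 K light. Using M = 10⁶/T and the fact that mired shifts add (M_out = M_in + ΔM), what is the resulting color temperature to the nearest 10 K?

2980 K

M_in = 10⁶/7833 = 127.67 mireds.
M_out = 127.67 + (+208) = 335.67 mireds.
T_out = 10⁶/335.67 = 2979.2 K → 2980 K.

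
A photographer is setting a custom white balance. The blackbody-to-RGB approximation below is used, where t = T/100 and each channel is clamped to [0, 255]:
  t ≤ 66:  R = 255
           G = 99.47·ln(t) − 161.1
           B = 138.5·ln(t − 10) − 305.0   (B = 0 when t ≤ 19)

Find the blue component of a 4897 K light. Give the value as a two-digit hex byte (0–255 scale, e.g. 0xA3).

t = 4897/100 = 48.97; the t ≤ 66 branch applies.
B = 138.5·ln(48.97 − 10) − 305.0 = 138.5·ln 38.97 − 305.0 = 138.5·3.6628 − 305.0 = 202.297.
Rounded: 202; in hex, 0xCA.

0xCA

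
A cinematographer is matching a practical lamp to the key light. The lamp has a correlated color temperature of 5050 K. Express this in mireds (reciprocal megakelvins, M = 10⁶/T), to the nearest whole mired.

198 mireds

M = 10⁶ / 5050 = 198.020 → 198 mireds.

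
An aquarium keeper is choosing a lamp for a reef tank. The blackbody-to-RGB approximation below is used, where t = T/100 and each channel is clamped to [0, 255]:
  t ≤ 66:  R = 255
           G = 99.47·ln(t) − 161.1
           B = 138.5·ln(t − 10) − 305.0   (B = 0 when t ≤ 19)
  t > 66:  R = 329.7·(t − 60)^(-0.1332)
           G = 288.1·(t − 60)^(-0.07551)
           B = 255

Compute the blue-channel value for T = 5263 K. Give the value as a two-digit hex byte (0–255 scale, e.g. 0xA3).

t = 5263/100 = 52.63; the t ≤ 66 branch applies.
B = 138.5·ln(52.63 − 10) − 305.0 = 138.5·ln 42.63 − 305.0 = 138.5·3.7526 − 305.0 = 214.729.
Rounded: 215; in hex, 0xD7.

0xD7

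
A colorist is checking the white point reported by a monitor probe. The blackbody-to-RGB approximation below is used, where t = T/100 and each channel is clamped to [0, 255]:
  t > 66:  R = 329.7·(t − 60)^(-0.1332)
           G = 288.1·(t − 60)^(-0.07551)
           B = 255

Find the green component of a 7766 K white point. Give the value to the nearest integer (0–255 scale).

t = 7766/100 = 77.66; the t > 66 branch applies.
G = 288.1·(77.66 − 60)^(-0.07551) = 288.1·17.66^(-0.07551) = 288.1·0.80508 = 231.944.
Rounded: 232.

232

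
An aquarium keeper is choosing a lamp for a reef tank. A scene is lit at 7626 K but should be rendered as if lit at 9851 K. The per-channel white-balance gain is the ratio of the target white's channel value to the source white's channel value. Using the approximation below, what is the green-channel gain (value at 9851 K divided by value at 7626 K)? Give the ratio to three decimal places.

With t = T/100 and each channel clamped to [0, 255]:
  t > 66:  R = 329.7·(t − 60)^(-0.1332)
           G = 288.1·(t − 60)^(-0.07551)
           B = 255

0.937

At 7626 K (t = 76.26):
  G = 288.1·(76.26 − 60)^(-0.07551) = 288.1·16.26^(-0.07551) = 288.1·0.81012 = 233.395.
At 9851 K (t = 98.51):
  G = 288.1·(98.51 − 60)^(-0.07551) = 288.1·38.51^(-0.07551) = 288.1·0.75906 = 218.684.
Gain = 218.684 / 233.395 = 0.9370 → 0.937.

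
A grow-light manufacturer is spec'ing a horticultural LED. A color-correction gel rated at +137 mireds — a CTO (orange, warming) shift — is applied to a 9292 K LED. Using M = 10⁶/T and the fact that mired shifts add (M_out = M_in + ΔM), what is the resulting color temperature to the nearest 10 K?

M_in = 10⁶/9292 = 107.62 mireds.
M_out = 107.62 + (+137) = 244.62 mireds.
T_out = 10⁶/244.62 = 4088.0 K → 4090 K.

4090 K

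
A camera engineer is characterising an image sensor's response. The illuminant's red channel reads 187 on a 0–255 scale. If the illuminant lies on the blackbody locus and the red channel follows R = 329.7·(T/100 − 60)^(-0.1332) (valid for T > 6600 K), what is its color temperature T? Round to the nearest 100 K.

13100 K

(t − 60)^(-0.1332) = 187/329.7 = 0.56718.
t − 60 = 0.56718^(1/-0.1332) = 0.56718^(-7.508) = 70.620, so t = 130.620.
T = 100·t = 13062 K → 13100 K to the nearest 100 K.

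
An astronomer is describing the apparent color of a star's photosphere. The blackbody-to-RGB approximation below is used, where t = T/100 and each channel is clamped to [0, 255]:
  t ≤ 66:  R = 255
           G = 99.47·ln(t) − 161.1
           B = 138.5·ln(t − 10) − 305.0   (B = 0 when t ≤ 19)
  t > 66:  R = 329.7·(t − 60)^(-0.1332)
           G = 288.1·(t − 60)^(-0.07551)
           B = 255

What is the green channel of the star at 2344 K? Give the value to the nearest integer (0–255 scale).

t = 2344/100 = 23.44; the t ≤ 66 branch applies.
G = 99.47·ln 23.44 − 161.1 = 99.47·3.1544 − 161.1 = 152.673.
Rounded: 153.

153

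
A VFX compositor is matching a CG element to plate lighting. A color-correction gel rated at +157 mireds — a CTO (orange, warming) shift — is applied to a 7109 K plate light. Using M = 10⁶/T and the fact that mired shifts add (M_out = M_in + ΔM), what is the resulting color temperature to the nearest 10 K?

M_in = 10⁶/7109 = 140.67 mireds.
M_out = 140.67 + (+157) = 297.67 mireds.
T_out = 10⁶/297.67 = 3359.5 K → 3360 K.

3360 K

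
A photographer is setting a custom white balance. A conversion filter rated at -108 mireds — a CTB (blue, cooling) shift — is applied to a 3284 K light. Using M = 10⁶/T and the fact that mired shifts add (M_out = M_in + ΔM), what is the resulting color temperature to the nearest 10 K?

M_in = 10⁶/3284 = 304.51 mireds.
M_out = 304.51 + (-108) = 196.51 mireds.
T_out = 10⁶/196.51 = 5088.9 K → 5090 K.

5090 K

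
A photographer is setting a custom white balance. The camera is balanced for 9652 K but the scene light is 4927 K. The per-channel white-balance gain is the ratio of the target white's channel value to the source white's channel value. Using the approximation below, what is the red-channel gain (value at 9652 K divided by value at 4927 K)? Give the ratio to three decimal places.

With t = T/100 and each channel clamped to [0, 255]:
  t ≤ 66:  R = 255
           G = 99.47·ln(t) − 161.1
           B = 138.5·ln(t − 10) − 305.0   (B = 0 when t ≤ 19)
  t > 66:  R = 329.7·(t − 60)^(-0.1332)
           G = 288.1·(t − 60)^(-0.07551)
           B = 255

At 4927 K (t = 49.27):
  R = 255 by definition for t ≤ 66.
At 9652 K (t = 96.52):
  R = 329.7·(96.52 − 60)^(-0.1332) = 329.7·36.52^(-0.1332) = 329.7·0.61926 = 204.169.
Gain = 204.169 / 255.000 = 0.8007 → 0.801.

0.801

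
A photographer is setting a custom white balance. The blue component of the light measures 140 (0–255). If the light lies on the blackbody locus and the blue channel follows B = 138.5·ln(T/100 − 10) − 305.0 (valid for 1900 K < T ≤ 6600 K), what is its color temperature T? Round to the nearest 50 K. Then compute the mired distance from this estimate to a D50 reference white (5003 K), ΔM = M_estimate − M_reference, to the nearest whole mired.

ln(t − 10) = (140 + 305.0) / 138.5 = 3.2130.
t − 10 = e^3.2130 = 24.853, so t = 34.853.
T = 100·t = 3485 K → 3500 K to the nearest 50 K.
M_estimate = 10⁶/3500 = 285.71; M_reference = 10⁶/5003 = 199.88.
ΔM = 285.71 − 199.88 = 85.83 → +86 mireds.

+86 mireds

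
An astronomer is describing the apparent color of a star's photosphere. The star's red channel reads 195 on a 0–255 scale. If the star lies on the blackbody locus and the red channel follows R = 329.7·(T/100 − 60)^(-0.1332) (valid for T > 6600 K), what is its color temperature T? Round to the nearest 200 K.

11200 K

(t − 60)^(-0.1332) = 195/329.7 = 0.59145.
t − 60 = 0.59145^(1/-0.1332) = 0.59145^(-7.508) = 51.564, so t = 111.564.
T = 100·t = 11156 K → 11200 K to the nearest 200 K.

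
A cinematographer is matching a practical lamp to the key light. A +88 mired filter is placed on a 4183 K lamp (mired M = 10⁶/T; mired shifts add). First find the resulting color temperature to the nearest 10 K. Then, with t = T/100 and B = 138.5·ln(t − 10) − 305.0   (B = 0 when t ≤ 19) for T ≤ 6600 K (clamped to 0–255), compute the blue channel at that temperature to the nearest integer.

M_in = 10⁶/4183 = 239.06; M_out = 239.06 + (+88) = 327.06.
T_out = 10⁶/327.06 = 3057.5 K → 3060 K; t = 30.6.
B = 138.5·ln(30.6 − 10) − 305.0 = 138.5·ln 20.6 − 305.0 = 138.5·3.0253 − 305.0 = 114.003.
Rounded: 114.

114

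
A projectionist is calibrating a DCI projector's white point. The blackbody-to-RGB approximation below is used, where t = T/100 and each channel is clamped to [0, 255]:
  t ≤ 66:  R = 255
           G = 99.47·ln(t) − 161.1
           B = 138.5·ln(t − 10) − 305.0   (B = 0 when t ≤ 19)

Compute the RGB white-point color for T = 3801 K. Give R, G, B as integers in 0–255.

t = 3801/100 = 38.01; the t ≤ 66 branch applies.
R = 255 by definition for t ≤ 66.
G = 99.47·ln 38.01 − 161.1 = 99.47·3.6378 − 161.1 = 200.757.
B = 138.5·ln(38.01 − 10) − 305.0 = 138.5·ln 28.01 − 305.0 = 138.5·3.3326 − 305.0 = 156.560.
Rounded: (255, 201, 157).

R=255, G=201, B=157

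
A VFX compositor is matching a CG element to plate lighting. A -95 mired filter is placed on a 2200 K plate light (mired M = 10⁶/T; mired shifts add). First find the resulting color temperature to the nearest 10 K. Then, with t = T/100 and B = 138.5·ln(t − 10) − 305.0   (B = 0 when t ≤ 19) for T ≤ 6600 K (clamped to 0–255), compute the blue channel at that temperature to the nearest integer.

94

M_in = 10⁶/2200 = 454.55; M_out = 454.55 + (-95) = 359.55.
T_out = 10⁶/359.55 = 2781.3 K → 2780 K; t = 27.8.
B = 138.5·ln(27.8 − 10) − 305.0 = 138.5·ln 17.8 − 305.0 = 138.5·2.8792 − 305.0 = 93.769.
Rounded: 94.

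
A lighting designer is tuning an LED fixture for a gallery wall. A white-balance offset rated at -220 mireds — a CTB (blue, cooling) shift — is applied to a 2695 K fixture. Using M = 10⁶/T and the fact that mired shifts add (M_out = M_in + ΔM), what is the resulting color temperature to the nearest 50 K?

M_in = 10⁶/2695 = 371.06 mireds.
M_out = 371.06 + (-220) = 151.06 mireds.
T_out = 10⁶/151.06 = 6620.0 K → 6600 K.

6600 K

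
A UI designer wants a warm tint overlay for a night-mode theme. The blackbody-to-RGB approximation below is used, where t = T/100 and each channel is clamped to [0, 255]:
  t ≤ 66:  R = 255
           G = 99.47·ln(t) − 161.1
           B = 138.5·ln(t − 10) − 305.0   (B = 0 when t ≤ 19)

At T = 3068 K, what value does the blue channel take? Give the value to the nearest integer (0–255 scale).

115

t = 3068/100 = 30.68; the t ≤ 66 branch applies.
B = 138.5·ln(30.68 − 10) − 305.0 = 138.5·ln 20.68 − 305.0 = 138.5·3.0292 − 305.0 = 114.540.
Rounded: 115.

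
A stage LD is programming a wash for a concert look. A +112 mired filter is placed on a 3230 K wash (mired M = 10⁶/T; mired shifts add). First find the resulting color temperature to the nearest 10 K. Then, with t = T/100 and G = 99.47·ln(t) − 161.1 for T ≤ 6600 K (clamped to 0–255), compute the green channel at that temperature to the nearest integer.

M_in = 10⁶/3230 = 309.60; M_out = 309.60 + (+112) = 421.60.
T_out = 10⁶/421.60 = 2371.9 K → 2370 K; t = 23.7.
G = 99.47·ln 23.7 − 161.1 = 99.47·3.1655 − 161.1 = 153.770.
Rounded: 154.

154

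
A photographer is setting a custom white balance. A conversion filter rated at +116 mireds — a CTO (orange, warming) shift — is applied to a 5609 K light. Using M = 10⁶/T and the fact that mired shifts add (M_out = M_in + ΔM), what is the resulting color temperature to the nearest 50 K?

3400 K

M_in = 10⁶/5609 = 178.28 mireds.
M_out = 178.28 + (+116) = 294.28 mireds.
T_out = 10⁶/294.28 = 3398.1 K → 3400 K.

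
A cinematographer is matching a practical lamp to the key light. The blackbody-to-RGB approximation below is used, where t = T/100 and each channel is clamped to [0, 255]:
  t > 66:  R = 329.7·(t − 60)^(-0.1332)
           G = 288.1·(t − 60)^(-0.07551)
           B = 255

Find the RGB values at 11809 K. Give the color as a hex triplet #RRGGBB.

#C0D4FF

t = 11809/100 = 118.09; the t > 66 branch applies.
R = 329.7·(118.09 − 60)^(-0.1332) = 329.7·58.09^(-0.1332) = 329.7·0.58213 = 191.929.
G = 288.1·(118.09 − 60)^(-0.07551) = 288.1·58.09^(-0.07551) = 288.1·0.73586 = 212.000.
B = 255 by definition for t > 66.
Rounded: (192, 212, 255).
In hex: #C0D4FF.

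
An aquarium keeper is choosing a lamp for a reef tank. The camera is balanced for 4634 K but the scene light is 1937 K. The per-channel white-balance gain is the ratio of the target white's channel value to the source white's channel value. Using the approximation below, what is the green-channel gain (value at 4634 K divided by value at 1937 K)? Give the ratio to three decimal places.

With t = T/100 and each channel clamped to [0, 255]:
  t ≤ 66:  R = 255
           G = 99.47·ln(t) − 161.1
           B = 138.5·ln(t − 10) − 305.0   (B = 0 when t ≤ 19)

1.649

At 1937 K (t = 19.37):
  G = 99.47·ln 19.37 − 161.1 = 99.47·2.9637 − 161.1 = 133.702.
At 4634 K (t = 46.34):
  G = 99.47·ln 46.34 − 161.1 = 99.47·3.8360 − 161.1 = 220.467.
Gain = 220.467 / 133.702 = 1.6489 → 1.649.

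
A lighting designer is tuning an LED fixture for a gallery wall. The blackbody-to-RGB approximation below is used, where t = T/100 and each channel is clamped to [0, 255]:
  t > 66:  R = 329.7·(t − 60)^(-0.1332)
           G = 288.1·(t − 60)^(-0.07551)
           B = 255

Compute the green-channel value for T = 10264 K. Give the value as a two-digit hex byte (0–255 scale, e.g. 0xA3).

t = 10264/100 = 102.64; the t > 66 branch applies.
G = 288.1·(102.64 − 60)^(-0.07551) = 288.1·42.64^(-0.07551) = 288.1·0.75324 = 217.008.
Rounded: 217; in hex, 0xD9.

0xD9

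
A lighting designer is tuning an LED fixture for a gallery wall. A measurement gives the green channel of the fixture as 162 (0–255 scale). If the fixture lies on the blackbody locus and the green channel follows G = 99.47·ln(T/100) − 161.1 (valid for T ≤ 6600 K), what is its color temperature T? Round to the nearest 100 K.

2600 K

ln t = (162 + 161.1) / 99.47 = 3.2482.
t = e^3.2482 = 25.744.
T = 100·t = 2574 K → 2600 K to the nearest 100 K.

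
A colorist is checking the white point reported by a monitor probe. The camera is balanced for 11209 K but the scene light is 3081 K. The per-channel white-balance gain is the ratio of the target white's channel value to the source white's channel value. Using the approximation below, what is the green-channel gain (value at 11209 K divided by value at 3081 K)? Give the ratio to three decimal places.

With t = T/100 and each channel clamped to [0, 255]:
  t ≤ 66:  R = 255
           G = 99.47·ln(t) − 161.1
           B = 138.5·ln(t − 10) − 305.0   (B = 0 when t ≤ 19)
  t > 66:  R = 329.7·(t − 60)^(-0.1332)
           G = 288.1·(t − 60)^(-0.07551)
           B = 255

1.188

At 3081 K (t = 30.81):
  G = 99.47·ln 30.81 − 161.1 = 99.47·3.4278 − 161.1 = 179.867.
At 11209 K (t = 112.09):
  G = 288.1·(112.09 − 60)^(-0.07551) = 288.1·52.09^(-0.07551) = 288.1·0.74194 = 213.752.
Gain = 213.752 / 179.867 = 1.1884 → 1.188.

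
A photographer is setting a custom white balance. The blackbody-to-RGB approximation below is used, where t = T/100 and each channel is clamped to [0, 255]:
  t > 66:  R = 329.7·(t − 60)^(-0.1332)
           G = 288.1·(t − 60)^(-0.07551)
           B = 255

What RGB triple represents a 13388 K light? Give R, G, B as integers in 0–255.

R=186, G=208, B=255

t = 13388/100 = 133.88; the t > 66 branch applies.
R = 329.7·(133.88 − 60)^(-0.1332) = 329.7·73.88^(-0.1332) = 329.7·0.56378 = 185.879.
G = 288.1·(133.88 − 60)^(-0.07551) = 288.1·73.88^(-0.07551) = 288.1·0.72262 = 208.186.
B = 255 by definition for t > 66.
Rounded: (186, 208, 255).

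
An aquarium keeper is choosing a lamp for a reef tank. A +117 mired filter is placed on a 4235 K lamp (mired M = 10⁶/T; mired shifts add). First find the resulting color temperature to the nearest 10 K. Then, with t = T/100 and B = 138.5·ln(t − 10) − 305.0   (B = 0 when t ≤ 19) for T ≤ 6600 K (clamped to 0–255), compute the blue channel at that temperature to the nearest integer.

98

M_in = 10⁶/4235 = 236.13; M_out = 236.13 + (+117) = 353.13.
T_out = 10⁶/353.13 = 2831.8 K → 2830 K; t = 28.3.
B = 138.5·ln(28.3 − 10) − 305.0 = 138.5·ln 18.3 − 305.0 = 138.5·2.9069 − 305.0 = 97.606.
Rounded: 98.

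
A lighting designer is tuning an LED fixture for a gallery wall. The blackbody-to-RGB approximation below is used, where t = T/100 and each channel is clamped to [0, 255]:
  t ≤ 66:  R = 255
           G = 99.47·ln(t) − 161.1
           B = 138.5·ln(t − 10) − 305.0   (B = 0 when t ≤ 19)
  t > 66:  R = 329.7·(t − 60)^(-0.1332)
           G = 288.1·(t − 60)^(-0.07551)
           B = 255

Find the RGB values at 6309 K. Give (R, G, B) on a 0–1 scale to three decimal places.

(1.000, 0.985, 0.961)

t = 6309/100 = 63.09; the t ≤ 66 branch applies.
R = 255 by definition for t ≤ 66.
G = 99.47·ln 63.09 − 161.1 = 99.47·4.1446 − 161.1 = 251.160.
B = 138.5·ln(63.09 − 10) − 305.0 = 138.5·ln 53.09 − 305.0 = 138.5·3.9720 − 305.0 = 245.120.
Dividing each by 255: (1.0000, 0.9849, 0.9613) → (1.000, 0.985, 0.961).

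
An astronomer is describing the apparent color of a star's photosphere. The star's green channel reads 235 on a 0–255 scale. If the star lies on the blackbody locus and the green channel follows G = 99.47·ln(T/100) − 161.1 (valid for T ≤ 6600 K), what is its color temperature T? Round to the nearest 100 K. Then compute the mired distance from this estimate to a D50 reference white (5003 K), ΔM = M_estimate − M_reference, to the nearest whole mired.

ln t = (235 + 161.1) / 99.47 = 3.9821.
t = e^3.9821 = 53.630.
T = 100·t = 5363 K → 5400 K to the nearest 100 K.
M_estimate = 10⁶/5400 = 185.19; M_reference = 10⁶/5003 = 199.88.
ΔM = 185.19 − 199.88 = -14.69 → -15 mireds.

-15 mireds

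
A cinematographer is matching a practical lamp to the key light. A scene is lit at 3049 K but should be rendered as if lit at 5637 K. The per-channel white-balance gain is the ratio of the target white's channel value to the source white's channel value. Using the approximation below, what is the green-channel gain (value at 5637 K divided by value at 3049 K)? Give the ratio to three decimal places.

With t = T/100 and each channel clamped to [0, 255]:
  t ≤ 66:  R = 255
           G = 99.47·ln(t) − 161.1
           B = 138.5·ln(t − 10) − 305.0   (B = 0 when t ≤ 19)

1.342

At 3049 K (t = 30.49):
  G = 99.47·ln 30.49 − 161.1 = 99.47·3.4174 − 161.1 = 178.829.
At 5637 K (t = 56.37):
  G = 99.47·ln 56.37 − 161.1 = 99.47·4.0319 − 161.1 = 239.957.
Gain = 239.957 / 178.829 = 1.3418 → 1.342.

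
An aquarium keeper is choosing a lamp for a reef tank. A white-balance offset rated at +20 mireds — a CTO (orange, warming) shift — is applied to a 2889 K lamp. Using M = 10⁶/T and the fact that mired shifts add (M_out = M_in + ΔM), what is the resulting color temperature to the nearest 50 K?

M_in = 10⁶/2889 = 346.14 mireds.
M_out = 346.14 + (+20) = 366.14 mireds.
T_out = 10⁶/366.14 = 2731.2 K → 2750 K.

2750 K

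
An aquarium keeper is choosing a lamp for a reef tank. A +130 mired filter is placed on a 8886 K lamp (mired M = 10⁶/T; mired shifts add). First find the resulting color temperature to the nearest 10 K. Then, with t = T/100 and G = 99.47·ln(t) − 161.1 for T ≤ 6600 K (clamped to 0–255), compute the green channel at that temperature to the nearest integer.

209

M_in = 10⁶/8886 = 112.54; M_out = 112.54 + (+130) = 242.54.
T_out = 10⁶/242.54 = 4123.1 K → 4120 K; t = 41.2.
G = 99.47·ln 41.2 − 161.1 = 99.47·3.7184 − 161.1 = 208.773.
Rounded: 209.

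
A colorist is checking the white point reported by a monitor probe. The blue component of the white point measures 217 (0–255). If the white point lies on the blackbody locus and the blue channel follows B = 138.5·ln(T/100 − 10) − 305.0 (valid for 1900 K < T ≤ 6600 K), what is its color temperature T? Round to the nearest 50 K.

ln(t − 10) = (217 + 305.0) / 138.5 = 3.7690.
t − 10 = e^3.7690 = 43.335, so t = 53.335.
T = 100·t = 5333 K → 5350 K to the nearest 50 K.

5350 K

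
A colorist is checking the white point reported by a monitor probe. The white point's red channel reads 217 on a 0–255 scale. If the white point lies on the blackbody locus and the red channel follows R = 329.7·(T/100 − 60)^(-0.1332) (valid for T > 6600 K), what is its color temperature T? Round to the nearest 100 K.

(t − 60)^(-0.1332) = 217/329.7 = 0.65817.
t − 60 = 0.65817^(1/-0.1332) = 0.65817^(-7.508) = 23.110, so t = 83.110.
T = 100·t = 8311 K → 8300 K to the nearest 100 K.

8300 K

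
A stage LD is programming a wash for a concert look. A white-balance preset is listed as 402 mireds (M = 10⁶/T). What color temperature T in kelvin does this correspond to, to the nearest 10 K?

2490 K

T = 10⁶ / 402 = 2487.56 K → 2490 K.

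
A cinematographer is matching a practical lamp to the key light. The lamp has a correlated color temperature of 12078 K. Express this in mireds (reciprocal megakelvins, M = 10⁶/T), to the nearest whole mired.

83 mireds

M = 10⁶ / 12078 = 82.795 → 83 mireds.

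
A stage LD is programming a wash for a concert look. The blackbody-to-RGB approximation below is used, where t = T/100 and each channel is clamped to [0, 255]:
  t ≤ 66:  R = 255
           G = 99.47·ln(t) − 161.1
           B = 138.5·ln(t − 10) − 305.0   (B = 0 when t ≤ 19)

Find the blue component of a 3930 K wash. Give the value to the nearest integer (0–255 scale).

163

t = 3930/100 = 39.3; the t ≤ 66 branch applies.
B = 138.5·ln(39.3 − 10) − 305.0 = 138.5·ln 29.3 − 305.0 = 138.5·3.3776 − 305.0 = 162.796.
Rounded: 163.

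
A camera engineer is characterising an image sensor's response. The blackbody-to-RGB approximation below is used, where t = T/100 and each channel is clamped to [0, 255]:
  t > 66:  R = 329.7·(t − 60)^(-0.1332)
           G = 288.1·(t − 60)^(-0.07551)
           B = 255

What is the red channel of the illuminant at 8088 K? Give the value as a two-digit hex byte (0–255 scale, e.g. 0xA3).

0xDC

t = 8088/100 = 80.88; the t > 66 branch applies.
R = 329.7·(80.88 − 60)^(-0.1332) = 329.7·20.88^(-0.1332) = 329.7·0.66713 = 219.953.
Rounded: 220; in hex, 0xDC.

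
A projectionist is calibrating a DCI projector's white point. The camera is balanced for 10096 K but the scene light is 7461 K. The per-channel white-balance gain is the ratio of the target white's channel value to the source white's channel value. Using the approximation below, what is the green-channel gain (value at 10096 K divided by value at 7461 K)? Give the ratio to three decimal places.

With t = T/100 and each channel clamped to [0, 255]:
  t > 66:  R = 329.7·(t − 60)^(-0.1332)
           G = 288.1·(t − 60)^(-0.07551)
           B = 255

At 7461 K (t = 74.61):
  G = 288.1·(74.61 − 60)^(-0.07551) = 288.1·14.61^(-0.07551) = 288.1·0.81669 = 235.288.
At 10096 K (t = 100.96):
  G = 288.1·(100.96 − 60)^(-0.07551) = 288.1·40.96^(-0.07551) = 288.1·0.75553 = 217.668.
Gain = 217.668 / 235.288 = 0.9251 → 0.925.

0.925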